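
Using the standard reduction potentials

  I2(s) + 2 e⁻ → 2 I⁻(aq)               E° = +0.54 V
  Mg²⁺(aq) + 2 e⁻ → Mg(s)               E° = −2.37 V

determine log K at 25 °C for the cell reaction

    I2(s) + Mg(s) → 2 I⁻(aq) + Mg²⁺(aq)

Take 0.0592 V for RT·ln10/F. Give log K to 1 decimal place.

The I₂/I⁻ couple is reduced (cathode); E°cell = +0.54 − (−2.37) = +2.91 V with n = 2.
At equilibrium E = 0, so log K = nE°cell / 0.0592 = (2)(+2.91) / 0.0592 = 98.3.

log K = 98.3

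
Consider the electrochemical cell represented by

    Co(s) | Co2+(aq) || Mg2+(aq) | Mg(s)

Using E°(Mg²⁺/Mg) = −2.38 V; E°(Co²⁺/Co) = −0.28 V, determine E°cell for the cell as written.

−2.10 V

By convention the left-hand electrode in cell notation is the anode (oxidation) and the right-hand electrode is the cathode (reduction).
E°cell = E°(right) − E°(left) = −2.38 − (−0.28) = −2.10 V.
The negative sign shows that, as written, the cell would require an external voltage to drive the reaction.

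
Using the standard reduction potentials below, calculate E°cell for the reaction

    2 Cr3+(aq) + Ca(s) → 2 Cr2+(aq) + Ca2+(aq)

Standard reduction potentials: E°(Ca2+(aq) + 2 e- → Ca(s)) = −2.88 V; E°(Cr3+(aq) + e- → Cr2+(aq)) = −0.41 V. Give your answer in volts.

In the reaction as written, Cr3+(aq) is reduced (cathode) and Ca2+(aq) is produced by oxidation at the anode.
E°cell = E°(cathode) − E°(anode) = −0.41 − (−2.88) = +2.47 V.

+2.47 V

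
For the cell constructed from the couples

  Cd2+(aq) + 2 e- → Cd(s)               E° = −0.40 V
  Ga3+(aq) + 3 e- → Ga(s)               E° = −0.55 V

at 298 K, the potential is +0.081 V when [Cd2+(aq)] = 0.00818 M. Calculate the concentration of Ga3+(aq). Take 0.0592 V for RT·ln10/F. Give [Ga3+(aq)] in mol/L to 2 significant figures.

2.3 M

Cd²⁺/Cd is the cathode (higher E°); E°cell = −0.40 − (−0.55) = +0.15 V with n = 6.
Since E = E° − (0.0592/n)·log Q, log Q = n(E° − E)/0.0592 = 6.993.
The balanced reaction is 3 Cd2+(aq) + 2 Ga(s) → 3 Cd(s) + 2 Ga3+(aq), so Q = [Ga3+(aq)]^2 / [Cd2+(aq)]^3.
Substituting the known concentrations and solving, log [Ga3+(aq)] = 0.366 and [Ga3+(aq)] = 2.3 M.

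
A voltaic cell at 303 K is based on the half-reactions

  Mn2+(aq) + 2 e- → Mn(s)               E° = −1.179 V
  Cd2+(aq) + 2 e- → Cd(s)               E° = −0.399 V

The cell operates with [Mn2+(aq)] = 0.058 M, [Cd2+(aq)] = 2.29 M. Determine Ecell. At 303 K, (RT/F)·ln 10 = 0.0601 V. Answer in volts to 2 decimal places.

+0.83 V

Since E°(Cd²⁺/Cd) > E°(Mn²⁺/Mn), Cd²⁺/Cd serves as the cathode.
E°cell = E°cat − E°an = −0.399 − (−1.179) = +0.780 V; n = 2.
For the overall reaction Cd2+(aq) + Mn(s) → Cd(s) + Mn2+(aq), Q = [Mn2+(aq)] / [Cd2+(aq)] = 0.0253, giving log Q = −1.596.
E = E° − (0.0601/n)·log Q = +0.780 − (0.0601/2)(−1.596) = +0.83 V.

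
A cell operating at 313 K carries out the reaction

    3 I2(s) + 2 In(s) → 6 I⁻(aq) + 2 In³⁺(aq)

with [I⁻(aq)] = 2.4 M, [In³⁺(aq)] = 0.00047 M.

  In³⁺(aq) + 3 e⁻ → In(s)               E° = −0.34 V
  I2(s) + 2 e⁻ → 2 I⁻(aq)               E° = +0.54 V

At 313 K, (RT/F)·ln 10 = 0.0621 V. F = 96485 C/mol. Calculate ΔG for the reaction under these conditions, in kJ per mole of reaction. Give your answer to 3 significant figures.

−536 kJ/mol

E°cell = +0.54 − (−0.34) = +0.88 V; the balanced reaction transfers n = 6 electrons.
Q = [I⁻(aq)]^6·[In³⁺(aq)]^2 = 4.22×10^−5, so log Q = −4.375 and E = +0.88 − (0.0621/6)(−4.375) = +0.9253 V.
Finally ΔG = −nFE = −(6)(96485 C/mol)(+0.9253 V) = −536 kJ/mol.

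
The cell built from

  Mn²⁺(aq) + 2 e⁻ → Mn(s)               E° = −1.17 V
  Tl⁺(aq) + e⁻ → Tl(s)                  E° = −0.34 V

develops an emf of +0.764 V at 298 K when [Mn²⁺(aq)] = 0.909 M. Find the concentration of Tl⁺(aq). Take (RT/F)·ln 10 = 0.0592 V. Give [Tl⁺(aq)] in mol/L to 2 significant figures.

The Tl⁺/Tl couple has the larger reduction potential, so it is the cathode: E°cell = −0.34 − (−1.17) = +0.83 V and n = 2.
Rearranging E = E° − (0.0592/n)·log Q gives log Q = 2(+0.83 − (+0.764))/0.0592 = 2.230.
For 2 Tl⁺(aq) + Mn(s) → 2 Tl(s) + Mn²⁺(aq), the reaction quotient is Q = [Mn²⁺(aq)] / [Tl⁺(aq)]^2.
Isolating [Tl⁺(aq)] in Q = 10^{2.230} yields log [Tl⁺(aq)] = −1.136, i.e. 0.073 M.

0.073 M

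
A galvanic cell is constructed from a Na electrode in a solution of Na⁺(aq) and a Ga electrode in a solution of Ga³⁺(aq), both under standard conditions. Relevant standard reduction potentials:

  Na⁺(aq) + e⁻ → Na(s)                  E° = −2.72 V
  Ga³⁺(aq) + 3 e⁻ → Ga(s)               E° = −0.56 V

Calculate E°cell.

+2.16 V

Of the two couples in this cell, the one with the more positive reduction potential is reduced at the cathode: here that is Ga³⁺/Ga (−0.56 V); Na⁺/Na (−2.72 V) is the anode.
E°cell = E°(cathode) − E°(anode) = −0.56 − (−2.72) = +2.16 V.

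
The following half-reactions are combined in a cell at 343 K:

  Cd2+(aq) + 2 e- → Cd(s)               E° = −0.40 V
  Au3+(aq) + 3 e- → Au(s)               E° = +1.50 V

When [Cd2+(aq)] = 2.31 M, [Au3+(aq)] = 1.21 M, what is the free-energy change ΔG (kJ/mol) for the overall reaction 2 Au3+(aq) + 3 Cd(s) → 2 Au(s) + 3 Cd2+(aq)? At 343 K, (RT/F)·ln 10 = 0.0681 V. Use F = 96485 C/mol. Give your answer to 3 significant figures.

With Au³⁺/Au reduced at the cathode, E°cell = +1.50 − (−0.40) = +1.90 V and n = 6.
Q = [Cd2+(aq)]^3 / [Au3+(aq)]^2 = 8.42, so log Q = 0.925 and E = +1.90 − (0.0681/6)(0.925) = +1.8895 V.
Then ΔG = −nFE = −6 × 96485 × +1.8895 J/mol = −1090 kJ/mol.

−1090 kJ/mol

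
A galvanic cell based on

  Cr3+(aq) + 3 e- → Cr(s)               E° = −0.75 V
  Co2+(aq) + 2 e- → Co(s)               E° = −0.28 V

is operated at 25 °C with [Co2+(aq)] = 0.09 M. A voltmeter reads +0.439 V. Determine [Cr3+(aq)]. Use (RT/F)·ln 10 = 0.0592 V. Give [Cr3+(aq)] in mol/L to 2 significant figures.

1.0 M

The Co²⁺/Co couple has the larger reduction potential, so it is the cathode: E°cell = −0.28 − (−0.75) = +0.47 V and n = 6.
From the Nernst equation, log Q = n(E° − E)/0.0592 = 6·(+0.47 − (+0.439))/0.0592 = 3.142.
For 3 Co2+(aq) + 2 Cr(s) → 3 Co(s) + 2 Cr3+(aq), the reaction quotient is Q = [Cr3+(aq)]^2 / [Co2+(aq)]^3.
Substituting the known concentrations and solving, log [Cr3+(aq)] = 0.002 and [Cr3+(aq)] = 1.0 M.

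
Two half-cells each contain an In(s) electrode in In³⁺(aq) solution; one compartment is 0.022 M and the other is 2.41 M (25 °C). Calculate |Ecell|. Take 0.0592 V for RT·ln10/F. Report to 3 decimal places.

For a concentration cell E°cell = 0, since both electrodes use the same couple.
The compartment with the higher In³⁺(aq) concentration (2.41 M) acts as the cathode; ions are reduced there and produced at the dilute (0.022 M) anode.
With n = 3, Ecell = −(0.0592/3)·log([dilute]/[conc]) = −(0.0592/3)·log(0.022/2.41) = +0.040 V.

0.040 V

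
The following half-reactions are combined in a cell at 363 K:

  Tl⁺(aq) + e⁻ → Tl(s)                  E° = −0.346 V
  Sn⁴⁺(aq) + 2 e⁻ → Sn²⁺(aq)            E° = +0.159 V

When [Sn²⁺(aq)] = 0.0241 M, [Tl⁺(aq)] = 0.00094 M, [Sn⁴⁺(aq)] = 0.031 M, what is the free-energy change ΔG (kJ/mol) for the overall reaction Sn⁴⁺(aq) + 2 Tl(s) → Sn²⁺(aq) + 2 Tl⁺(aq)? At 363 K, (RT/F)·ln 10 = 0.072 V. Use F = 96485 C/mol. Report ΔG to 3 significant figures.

−140 kJ/mol

With Sn⁴⁺/Sn²⁺ reduced at the cathode, E°cell = +0.159 − (−0.346) = +0.505 V and n = 2.
Here Q = ([Sn²⁺(aq)]·[Tl⁺(aq)]^2) / [Sn⁴⁺(aq)] = 6.87×10^−7 (log Q = −6.163), giving E = +0.505 − (0.072/2)·(−6.163) = +0.7269 V.
Then ΔG = −nFE = −2 × 96485 × +0.7269 J/mol = −140 kJ/mol.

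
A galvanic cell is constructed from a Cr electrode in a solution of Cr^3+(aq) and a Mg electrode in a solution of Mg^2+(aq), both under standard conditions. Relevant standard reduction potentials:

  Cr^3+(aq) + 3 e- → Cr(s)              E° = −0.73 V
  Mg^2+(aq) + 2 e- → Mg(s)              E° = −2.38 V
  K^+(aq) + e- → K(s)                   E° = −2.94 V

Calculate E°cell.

Of the two couples in this cell, the one with the more positive reduction potential is reduced at the cathode: here that is Cr³⁺/Cr (−0.73 V); Mg²⁺/Mg (−2.38 V) is the anode.
E°cell = E°(cathode) − E°(anode) = −0.73 − (−2.38) = +1.65 V.

+1.65 V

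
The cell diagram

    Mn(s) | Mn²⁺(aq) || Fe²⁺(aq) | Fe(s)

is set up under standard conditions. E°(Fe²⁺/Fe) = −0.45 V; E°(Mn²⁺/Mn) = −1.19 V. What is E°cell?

By convention the left-hand electrode in cell notation is the anode (oxidation) and the right-hand electrode is the cathode (reduction).
E°cell = E°(right) − E°(left) = −0.45 − (−1.19) = +0.74 V.

+0.74 V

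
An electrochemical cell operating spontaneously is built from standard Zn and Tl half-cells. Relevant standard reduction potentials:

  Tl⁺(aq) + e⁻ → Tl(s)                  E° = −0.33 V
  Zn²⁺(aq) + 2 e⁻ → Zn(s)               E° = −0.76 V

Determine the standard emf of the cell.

The Tl⁺/Tl couple has the higher E°, so Tl ion is reduced (cathode) and Zn is oxidized (anode).
E°cell = E°(cathode) − E°(anode) = −0.33 − (−0.76) = +0.43 V.

+0.43 V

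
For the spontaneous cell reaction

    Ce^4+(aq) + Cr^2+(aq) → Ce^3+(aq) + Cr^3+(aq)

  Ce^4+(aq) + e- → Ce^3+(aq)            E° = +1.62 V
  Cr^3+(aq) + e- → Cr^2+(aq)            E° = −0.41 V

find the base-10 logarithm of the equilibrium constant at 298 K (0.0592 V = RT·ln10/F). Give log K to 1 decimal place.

The Ce⁴⁺/Ce³⁺ couple is reduced (cathode); E°cell = +1.62 − (−0.41) = +2.03 V with n = 1.
At equilibrium E = 0, so log K = nE°cell / 0.0592 = (1)(+2.03) / 0.0592 = 34.3.

log K = 34.3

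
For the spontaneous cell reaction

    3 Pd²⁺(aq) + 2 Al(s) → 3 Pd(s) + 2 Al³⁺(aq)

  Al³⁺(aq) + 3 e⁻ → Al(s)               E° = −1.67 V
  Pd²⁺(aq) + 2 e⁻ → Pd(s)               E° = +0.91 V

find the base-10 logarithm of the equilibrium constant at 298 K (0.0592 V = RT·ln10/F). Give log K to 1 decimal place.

The Pd²⁺/Pd couple is reduced (cathode); E°cell = +0.91 − (−1.67) = +2.58 V with n = 6.
At equilibrium E = 0, so log K = nE°cell / 0.0592 = (6)(+2.58) / 0.0592 = 261.5.

log K = 261.5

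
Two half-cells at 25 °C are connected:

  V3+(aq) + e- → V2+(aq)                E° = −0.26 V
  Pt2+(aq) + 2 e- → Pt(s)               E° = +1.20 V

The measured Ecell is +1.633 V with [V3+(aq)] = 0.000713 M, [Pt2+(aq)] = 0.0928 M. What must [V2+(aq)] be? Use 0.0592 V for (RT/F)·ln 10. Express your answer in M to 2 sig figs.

2.0 M

Pt²⁺/Pt is the cathode (higher E°); E°cell = +1.20 − (−0.26) = +1.46 V with n = 2.
Rearranging E = E° − (0.0592/n)·log Q gives log Q = 2(+1.46 − (+1.633))/0.0592 = −5.845.
The balanced reaction is Pt2+(aq) + 2 V2+(aq) → Pt(s) + 2 V3+(aq), so Q = [V3+(aq)]^2 / ([Pt2+(aq)]·[V2+(aq)]^2).
Substituting the known concentrations and solving, log [V2+(aq)] = 0.292 and [V2+(aq)] = 2.0 M.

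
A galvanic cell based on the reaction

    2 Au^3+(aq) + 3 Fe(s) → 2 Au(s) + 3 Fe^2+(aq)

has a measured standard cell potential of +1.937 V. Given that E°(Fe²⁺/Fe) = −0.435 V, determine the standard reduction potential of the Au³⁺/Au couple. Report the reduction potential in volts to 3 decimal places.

In the reaction as written the Au³⁺/Au couple is reduced (cathode) and Fe²⁺/Fe is oxidized (anode), so E°cell = E°(Au³⁺/Au) − E°(Fe²⁺/Fe).
E°(Au³⁺/Au) = E°cell + E°(anode) = +1.937 + (−0.435) = +1.502 V.

+1.502 V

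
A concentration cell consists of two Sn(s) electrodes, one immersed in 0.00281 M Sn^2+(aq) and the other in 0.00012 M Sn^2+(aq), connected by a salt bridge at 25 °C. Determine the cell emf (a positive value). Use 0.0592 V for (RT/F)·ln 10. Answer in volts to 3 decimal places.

0.041 V

For a concentration cell E°cell = 0, since both electrodes use the same couple.
The compartment with the higher Sn^2+(aq) concentration (0.00281 M) acts as the cathode; ions are reduced there and produced at the dilute (0.00012 M) anode.
With n = 2, Ecell = −(0.0592/2)·log([dilute]/[conc]) = −(0.0592/2)·log(0.00012/0.00281) = +0.041 V.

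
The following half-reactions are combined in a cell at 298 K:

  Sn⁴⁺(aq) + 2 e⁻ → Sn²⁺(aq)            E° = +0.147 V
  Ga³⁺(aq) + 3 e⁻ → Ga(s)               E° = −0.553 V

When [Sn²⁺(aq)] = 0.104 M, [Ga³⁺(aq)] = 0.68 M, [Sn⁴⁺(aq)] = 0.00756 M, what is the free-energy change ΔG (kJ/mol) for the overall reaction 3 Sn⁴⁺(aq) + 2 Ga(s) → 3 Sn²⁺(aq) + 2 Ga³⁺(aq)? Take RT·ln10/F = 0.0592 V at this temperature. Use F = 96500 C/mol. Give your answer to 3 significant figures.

−388 kJ/mol

With Sn⁴⁺/Sn²⁺ reduced at the cathode, E°cell = +0.147 − (−0.553) = +0.700 V and n = 6.
Here Q = ([Sn²⁺(aq)]^3·[Ga³⁺(aq)]^2) / [Sn⁴⁺(aq)]^3 = 1.2×10^3 (log Q = 3.081), giving E = +0.700 − (0.0592/6)·(3.081) = +0.6696 V.
ΔG = −nFE = −(6)(96500)(+0.6696) J/mol = −388 kJ/mol.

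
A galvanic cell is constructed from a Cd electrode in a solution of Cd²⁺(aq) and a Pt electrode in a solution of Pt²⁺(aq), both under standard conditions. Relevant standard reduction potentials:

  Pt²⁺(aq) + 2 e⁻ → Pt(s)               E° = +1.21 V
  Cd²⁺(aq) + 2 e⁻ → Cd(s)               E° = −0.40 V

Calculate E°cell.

Of the two couples in this cell, the one with the more positive reduction potential is reduced at the cathode: here that is Pt²⁺/Pt (+1.21 V); Cd²⁺/Cd (−0.40 V) is the anode.
E°cell = E°(cathode) − E°(anode) = +1.21 − (−0.40) = +1.61 V.

+1.61 V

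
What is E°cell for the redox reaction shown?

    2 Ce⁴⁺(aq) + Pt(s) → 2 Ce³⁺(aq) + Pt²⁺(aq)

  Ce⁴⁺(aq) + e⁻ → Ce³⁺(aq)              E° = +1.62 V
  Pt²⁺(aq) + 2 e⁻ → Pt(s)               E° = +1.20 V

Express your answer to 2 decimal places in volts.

Ce⁴⁺(aq) gains electrons, so the Ce⁴⁺/Ce³⁺ couple is the cathode; the Pt²⁺/Pt couple is the anode.
E°cell = E°(cathode) − E°(anode) = +1.62 − (+1.20) = +0.42 V.
The positive value indicates the reaction is spontaneous as written.

+0.42 V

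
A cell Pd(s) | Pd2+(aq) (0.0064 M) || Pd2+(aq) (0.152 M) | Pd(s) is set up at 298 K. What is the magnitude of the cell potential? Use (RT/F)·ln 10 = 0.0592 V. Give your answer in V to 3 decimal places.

For a concentration cell E°cell = 0, since both electrodes use the same couple.
The compartment with the higher Pd2+(aq) concentration (0.152 M) acts as the cathode; ions are reduced there and produced at the dilute (0.0064 M) anode.
With n = 2, Ecell = −(0.0592/2)·log([dilute]/[conc]) = −(0.0592/2)·log(0.0064/0.152) = +0.041 V.

0.041 V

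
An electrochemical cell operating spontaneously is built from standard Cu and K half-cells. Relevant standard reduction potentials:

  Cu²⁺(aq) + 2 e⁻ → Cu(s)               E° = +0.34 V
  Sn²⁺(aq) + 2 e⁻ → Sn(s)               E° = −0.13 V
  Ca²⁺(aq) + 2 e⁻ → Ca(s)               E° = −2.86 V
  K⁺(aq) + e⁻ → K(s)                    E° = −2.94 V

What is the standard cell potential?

+3.28 V

The Cu²⁺/Cu couple has the higher E°, so Cu ion is reduced (cathode) and K is oxidized (anode).
E°cell = E°(cathode) − E°(anode) = +0.34 − (−2.94) = +3.28 V.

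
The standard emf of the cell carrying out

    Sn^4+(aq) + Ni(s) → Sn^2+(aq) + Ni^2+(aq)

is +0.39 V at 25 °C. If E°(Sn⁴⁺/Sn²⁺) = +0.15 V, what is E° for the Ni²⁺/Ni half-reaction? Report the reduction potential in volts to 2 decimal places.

In the reaction as written the Sn⁴⁺/Sn²⁺ couple is reduced (cathode) and Ni²⁺/Ni is oxidized (anode), so E°cell = E°(Sn⁴⁺/Sn²⁺) − E°(Ni²⁺/Ni).
E°(Ni²⁺/Ni) = E°(cathode) − E°cell = +0.15 − (+0.39) = −0.24 V.

−0.24 V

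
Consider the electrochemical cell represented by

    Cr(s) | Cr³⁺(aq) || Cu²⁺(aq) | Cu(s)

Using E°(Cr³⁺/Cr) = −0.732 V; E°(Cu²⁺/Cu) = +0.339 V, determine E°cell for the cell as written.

By convention the left-hand electrode in cell notation is the anode (oxidation) and the right-hand electrode is the cathode (reduction).
E°cell = E°(right) − E°(left) = +0.339 − (−0.732) = +1.071 V.

+1.071 V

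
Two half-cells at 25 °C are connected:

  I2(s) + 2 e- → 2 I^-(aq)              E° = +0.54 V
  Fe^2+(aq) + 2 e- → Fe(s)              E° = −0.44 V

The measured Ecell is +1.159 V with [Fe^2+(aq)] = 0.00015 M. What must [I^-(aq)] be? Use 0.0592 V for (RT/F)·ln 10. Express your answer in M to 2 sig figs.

0.077 M

With I₂/I⁻ at the cathode and Fe²⁺/Fe at the anode, E°cell = +0.54 − (−0.44) = +0.98 V (n = 2).
From the Nernst equation, log Q = n(E° − E)/0.0592 = 2·(+0.98 − (+1.159))/0.0592 = −6.047.
For I2(s) + Fe(s) → 2 I^-(aq) + Fe^2+(aq), the reaction quotient is Q = [I^-(aq)]^2·[Fe^2+(aq)].
Isolating [I^-(aq)] in Q = 10^{−6.047} yields log [I^-(aq)] = −1.112, i.e. 0.077 M.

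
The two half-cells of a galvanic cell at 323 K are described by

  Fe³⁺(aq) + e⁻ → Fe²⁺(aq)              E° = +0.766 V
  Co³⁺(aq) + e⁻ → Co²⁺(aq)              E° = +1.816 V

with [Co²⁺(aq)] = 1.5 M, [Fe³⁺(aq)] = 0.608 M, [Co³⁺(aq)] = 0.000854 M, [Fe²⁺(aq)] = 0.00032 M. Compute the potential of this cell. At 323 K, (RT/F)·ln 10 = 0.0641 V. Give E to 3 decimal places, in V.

+0.632 V

Since E°(Co³⁺/Co²⁺) > E°(Fe³⁺/Fe²⁺), Co³⁺/Co²⁺ serves as the cathode.
E°cell = +1.816 − (+0.766) = +1.050 V, with n = 1 electron transferred.
The balanced reaction is Co³⁺(aq) + Fe²⁺(aq) → Co²⁺(aq) + Fe³⁺(aq), so Q = ([Co²⁺(aq)]·[Fe³⁺(aq)]) / ([Co³⁺(aq)]·[Fe²⁺(aq)]) = 3.34×10^6 and log Q = 6.523.
By the Nernst equation, E = +1.050 − (0.0641/1)·(6.523) = +0.632 V.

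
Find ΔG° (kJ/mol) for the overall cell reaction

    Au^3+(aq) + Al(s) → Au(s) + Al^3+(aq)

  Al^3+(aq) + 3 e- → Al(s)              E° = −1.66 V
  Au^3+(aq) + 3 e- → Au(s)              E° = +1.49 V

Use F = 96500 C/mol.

−912 kJ/mol

In the reaction as written Au^3+(aq) is reduced, so the Au³⁺/Au couple is the cathode and Al³⁺/Al is the anode.
E°cell = +1.49 − (−1.66) = +3.15 V; balancing electrons gives n = 3.
ΔG° = −nFE°cell = −(3)(96500)(+3.15) J/mol = −912 kJ/mol.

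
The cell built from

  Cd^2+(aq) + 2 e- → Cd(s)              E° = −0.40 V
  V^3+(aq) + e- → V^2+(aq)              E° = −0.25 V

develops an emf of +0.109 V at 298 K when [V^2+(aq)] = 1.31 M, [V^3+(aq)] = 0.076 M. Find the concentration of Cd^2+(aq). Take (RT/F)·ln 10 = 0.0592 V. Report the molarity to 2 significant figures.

The V³⁺/V²⁺ couple has the larger reduction potential, so it is the cathode: E°cell = −0.25 − (−0.40) = +0.15 V and n = 2.
Since E = E° − (0.0592/n)·log Q, log Q = n(E° − E)/0.0592 = 1.385.
The balanced reaction is 2 V^3+(aq) + Cd(s) → 2 V^2+(aq) + Cd^2+(aq), so Q = ([V^2+(aq)]^2·[Cd^2+(aq)]) / [V^3+(aq)]^2.
Substituting the known concentrations and solving, log [Cd^2+(aq)] = −1.088 and [Cd^2+(aq)] = 0.082 M.

0.082 M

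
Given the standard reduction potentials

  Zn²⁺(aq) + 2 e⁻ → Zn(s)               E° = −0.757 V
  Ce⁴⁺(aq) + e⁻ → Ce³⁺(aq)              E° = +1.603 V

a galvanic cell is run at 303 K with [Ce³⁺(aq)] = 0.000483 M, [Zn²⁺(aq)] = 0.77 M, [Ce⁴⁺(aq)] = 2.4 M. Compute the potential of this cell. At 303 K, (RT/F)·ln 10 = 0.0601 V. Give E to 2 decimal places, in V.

Ce⁴⁺/Ce³⁺ is reduced (cathode, E° = +1.603 V) and Zn²⁺/Zn is oxidized (anode).
E°cell = E°cat − E°an = +1.603 − (−0.757) = +2.360 V; n = 2.
For the overall reaction 2 Ce⁴⁺(aq) + Zn(s) → 2 Ce³⁺(aq) + Zn²⁺(aq), Q = ([Ce³⁺(aq)]^2·[Zn²⁺(aq)]) / [Ce⁴⁺(aq)]^2 = 3.12×10^−8, giving log Q = −7.506.
By the Nernst equation, E = +2.360 − (0.0601/2)·(−7.506) = +2.59 V.

+2.59 V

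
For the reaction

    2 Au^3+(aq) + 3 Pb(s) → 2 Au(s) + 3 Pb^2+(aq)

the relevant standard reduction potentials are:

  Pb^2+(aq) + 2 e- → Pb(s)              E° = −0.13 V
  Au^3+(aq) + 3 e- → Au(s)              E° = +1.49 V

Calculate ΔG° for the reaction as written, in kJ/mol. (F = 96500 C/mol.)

In the reaction as written Au^3+(aq) is reduced, so the Au³⁺/Au couple is the cathode and Pb²⁺/Pb is the anode.
E°cell = +1.49 − (−0.13) = +1.62 V; balancing electrons gives n = 6.
ΔG° = −nFE°cell = −(6)(96500)(+1.62) J/mol = −938 kJ/mol.

−938 kJ/mol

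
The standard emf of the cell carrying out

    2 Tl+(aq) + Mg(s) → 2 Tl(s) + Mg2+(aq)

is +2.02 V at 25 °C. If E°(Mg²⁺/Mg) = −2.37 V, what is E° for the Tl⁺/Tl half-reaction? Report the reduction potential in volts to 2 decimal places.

In the reaction as written the Tl⁺/Tl couple is reduced (cathode) and Mg²⁺/Mg is oxidized (anode), so E°cell = E°(Tl⁺/Tl) − E°(Mg²⁺/Mg).
E°(Tl⁺/Tl) = E°cell + E°(anode) = +2.02 + (−2.37) = −0.35 V.

−0.35 V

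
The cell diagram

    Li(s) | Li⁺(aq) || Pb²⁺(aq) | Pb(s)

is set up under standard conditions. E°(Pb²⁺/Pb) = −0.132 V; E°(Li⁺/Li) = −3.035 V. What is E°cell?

+2.903 V

By convention the left-hand electrode in cell notation is the anode (oxidation) and the right-hand electrode is the cathode (reduction).
E°cell = E°(right) − E°(left) = −0.132 − (−3.035) = +2.903 V.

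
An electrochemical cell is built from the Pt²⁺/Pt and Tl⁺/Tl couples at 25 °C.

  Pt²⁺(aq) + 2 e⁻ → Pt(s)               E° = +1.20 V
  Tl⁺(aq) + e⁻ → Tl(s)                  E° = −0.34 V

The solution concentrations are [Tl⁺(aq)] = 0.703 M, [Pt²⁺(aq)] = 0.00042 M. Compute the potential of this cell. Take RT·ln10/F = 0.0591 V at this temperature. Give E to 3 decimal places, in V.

Since E°(Pt²⁺/Pt) > E°(Tl⁺/Tl), Pt²⁺/Pt serves as the cathode.
The standard potential is +1.20 − (−0.34) = +1.54 V and the balanced reaction transfers n = 2 electrons.
Balancing gives Pt²⁺(aq) + 2 Tl(s) → Pt(s) + 2 Tl⁺(aq); hence Q = [Tl⁺(aq)]^2 / [Pt²⁺(aq)] = 1.18×10^3 (log Q = 3.071).
By the Nernst equation, E = +1.54 − (0.0591/2)·(3.071) = +1.449 V.

+1.449 V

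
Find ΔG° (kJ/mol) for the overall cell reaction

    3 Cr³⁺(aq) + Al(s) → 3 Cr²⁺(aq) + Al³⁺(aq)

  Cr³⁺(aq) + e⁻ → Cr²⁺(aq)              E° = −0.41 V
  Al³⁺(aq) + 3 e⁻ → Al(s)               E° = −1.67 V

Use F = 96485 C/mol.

In the reaction as written Cr³⁺(aq) is reduced, so the Cr³⁺/Cr²⁺ couple is the cathode and Al³⁺/Al is the anode.
E°cell = −0.41 − (−1.67) = +1.26 V; balancing electrons gives n = 3.
ΔG° = −nFE°cell = −(3)(96485)(+1.26) J/mol = −365 kJ/mol.

−365 kJ/mol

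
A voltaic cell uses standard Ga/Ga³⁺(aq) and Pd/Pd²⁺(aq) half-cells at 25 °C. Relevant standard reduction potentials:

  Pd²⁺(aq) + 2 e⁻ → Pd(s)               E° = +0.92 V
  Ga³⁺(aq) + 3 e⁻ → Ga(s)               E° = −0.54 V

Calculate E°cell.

Of the two couples in this cell, the one with the more positive reduction potential is reduced at the cathode: here that is Pd²⁺/Pd (+0.92 V); Ga³⁺/Ga (−0.54 V) is the anode.
E°cell = E°(cathode) − E°(anode) = +0.92 − (−0.54) = +1.46 V.

+1.46 V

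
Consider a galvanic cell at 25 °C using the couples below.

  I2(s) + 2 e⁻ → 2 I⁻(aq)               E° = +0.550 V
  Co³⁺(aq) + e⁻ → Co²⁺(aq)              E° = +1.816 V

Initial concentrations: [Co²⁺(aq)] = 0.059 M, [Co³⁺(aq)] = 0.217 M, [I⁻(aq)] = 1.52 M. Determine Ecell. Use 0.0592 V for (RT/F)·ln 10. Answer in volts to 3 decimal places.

The Co³⁺/Co²⁺ couple has the more positive E°, so it is the cathode; I₂/I⁻ is the anode.
E°cell = +1.816 − (+0.550) = +1.266 V, with n = 2 electrons transferred.
Balancing gives 2 Co³⁺(aq) + 2 I⁻(aq) → 2 Co²⁺(aq) + I2(s); hence Q = [Co²⁺(aq)]^2 / ([Co³⁺(aq)]^2·[I⁻(aq)]^2) = 0.032 (log Q = −1.495).
By the Nernst equation, E = +1.266 − (0.0592/2)·(−1.495) = +1.310 V.

+1.310 V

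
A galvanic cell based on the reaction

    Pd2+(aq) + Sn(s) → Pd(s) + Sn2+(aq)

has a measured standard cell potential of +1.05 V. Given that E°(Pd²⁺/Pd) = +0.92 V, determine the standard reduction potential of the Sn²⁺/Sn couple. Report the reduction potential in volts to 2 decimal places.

−0.13 V

In the reaction as written the Pd²⁺/Pd couple is reduced (cathode) and Sn²⁺/Sn is oxidized (anode), so E°cell = E°(Pd²⁺/Pd) − E°(Sn²⁺/Sn).
E°(Sn²⁺/Sn) = E°(cathode) − E°cell = +0.92 − (+1.05) = −0.13 V.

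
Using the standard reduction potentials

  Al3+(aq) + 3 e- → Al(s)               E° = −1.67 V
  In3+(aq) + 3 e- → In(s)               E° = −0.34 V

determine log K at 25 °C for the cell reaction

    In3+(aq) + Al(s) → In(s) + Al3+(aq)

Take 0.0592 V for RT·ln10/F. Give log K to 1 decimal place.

log K = 67.4

The In³⁺/In couple is reduced (cathode); E°cell = −0.34 − (−1.67) = +1.33 V with n = 3.
At equilibrium E = 0, so log K = nE°cell / 0.0592 = (3)(+1.33) / 0.0592 = 67.4.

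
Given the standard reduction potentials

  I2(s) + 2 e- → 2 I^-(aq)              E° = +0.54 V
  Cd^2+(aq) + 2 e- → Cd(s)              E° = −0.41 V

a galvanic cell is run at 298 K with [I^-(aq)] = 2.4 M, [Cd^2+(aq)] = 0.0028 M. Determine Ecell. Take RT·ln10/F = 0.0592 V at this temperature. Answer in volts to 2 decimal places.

Since E°(I₂/I⁻) > E°(Cd²⁺/Cd), I₂/I⁻ serves as the cathode.
E°cell = E°cat − E°an = +0.54 − (−0.41) = +0.95 V; n = 2.
Balancing gives I2(s) + Cd(s) → 2 I^-(aq) + Cd^2+(aq); hence Q = [I^-(aq)]^2·[Cd^2+(aq)] = 0.0161 (log Q = −1.792).
E = E° − (0.0592/n)·log Q = +0.95 − (0.0592/2)(−1.792) = +1.00 V.

+1.00 V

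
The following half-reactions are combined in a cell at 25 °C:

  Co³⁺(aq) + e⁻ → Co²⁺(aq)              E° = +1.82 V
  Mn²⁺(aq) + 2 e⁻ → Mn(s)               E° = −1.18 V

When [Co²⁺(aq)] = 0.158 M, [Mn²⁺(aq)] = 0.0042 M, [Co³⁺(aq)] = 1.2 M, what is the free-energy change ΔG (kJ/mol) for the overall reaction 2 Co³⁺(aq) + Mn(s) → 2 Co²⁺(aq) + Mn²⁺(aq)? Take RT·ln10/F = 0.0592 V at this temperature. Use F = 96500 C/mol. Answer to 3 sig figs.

With Co³⁺/Co²⁺ reduced at the cathode, E°cell = +1.82 − (−1.18) = +3.00 V and n = 2.
Here Q = ([Co²⁺(aq)]^2·[Mn²⁺(aq)]) / [Co³⁺(aq)]^2 = 7.28×10^−5 (log Q = −4.138), giving E = +3.00 − (0.0592/2)·(−4.138) = +3.1225 V.
Then ΔG = −nFE = −2 × 96500 × +3.1225 J/mol = −603 kJ/mol.

−603 kJ/mol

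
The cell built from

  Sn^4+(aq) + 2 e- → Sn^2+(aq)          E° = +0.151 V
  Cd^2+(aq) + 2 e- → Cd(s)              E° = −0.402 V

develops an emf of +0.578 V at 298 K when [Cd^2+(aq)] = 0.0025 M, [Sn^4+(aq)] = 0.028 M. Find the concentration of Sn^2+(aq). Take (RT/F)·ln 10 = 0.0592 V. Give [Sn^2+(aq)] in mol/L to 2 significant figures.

1.6 M

Sn⁴⁺/Sn²⁺ is the cathode (higher E°); E°cell = +0.151 − (−0.402) = +0.553 V with n = 2.
Rearranging E = E° − (0.0592/n)·log Q gives log Q = 2(+0.553 − (+0.578))/0.0592 = −0.845.
The balanced reaction is Sn^4+(aq) + Cd(s) → Sn^2+(aq) + Cd^2+(aq), so Q = ([Sn^2+(aq)]·[Cd^2+(aq)]) / [Sn^4+(aq)].
Isolating [Sn^2+(aq)] in Q = 10^{−0.845} yields log [Sn^2+(aq)] = 0.204, i.e. 1.6 M.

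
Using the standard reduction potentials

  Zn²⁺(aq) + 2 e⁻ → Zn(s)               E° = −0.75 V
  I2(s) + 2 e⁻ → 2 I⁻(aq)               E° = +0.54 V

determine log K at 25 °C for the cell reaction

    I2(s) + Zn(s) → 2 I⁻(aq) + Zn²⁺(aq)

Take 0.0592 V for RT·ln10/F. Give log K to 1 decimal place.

The I₂/I⁻ couple is reduced (cathode); E°cell = +0.54 − (−0.75) = +1.29 V with n = 2.
At equilibrium E = 0, so log K = nE°cell / 0.0592 = (2)(+1.29) / 0.0592 = 43.6.

log K = 43.6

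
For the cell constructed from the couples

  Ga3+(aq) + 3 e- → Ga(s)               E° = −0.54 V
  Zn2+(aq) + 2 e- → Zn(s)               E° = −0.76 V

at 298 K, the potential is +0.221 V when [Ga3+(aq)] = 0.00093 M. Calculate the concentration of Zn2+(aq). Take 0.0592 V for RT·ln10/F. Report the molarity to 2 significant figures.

With Ga³⁺/Ga at the cathode and Zn²⁺/Zn at the anode, E°cell = −0.54 − (−0.76) = +0.22 V (n = 6).
Rearranging E = E° − (0.0592/n)·log Q gives log Q = 6(+0.22 − (+0.221))/0.0592 = −0.101.
For 2 Ga3+(aq) + 3 Zn(s) → 2 Ga(s) + 3 Zn2+(aq), the reaction quotient is Q = [Zn2+(aq)]^3 / [Ga3+(aq)]^2.
Isolating [Zn2+(aq)] in Q = 10^{−0.101} yields log [Zn2+(aq)] = −2.055, i.e. 0.0088 M.

0.0088 M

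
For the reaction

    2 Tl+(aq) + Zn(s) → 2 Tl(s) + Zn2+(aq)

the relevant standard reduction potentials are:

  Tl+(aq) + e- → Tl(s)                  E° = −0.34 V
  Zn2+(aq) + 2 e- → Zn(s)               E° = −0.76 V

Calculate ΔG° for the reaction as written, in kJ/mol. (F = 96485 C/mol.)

−81.0 kJ/mol

In the reaction as written Tl+(aq) is reduced, so the Tl⁺/Tl couple is the cathode and Zn²⁺/Zn is the anode.
E°cell = −0.34 − (−0.76) = +0.42 V; balancing electrons gives n = 2.
ΔG° = −nFE°cell = −(2)(96485)(+0.42) J/mol = −81.0 kJ/mol.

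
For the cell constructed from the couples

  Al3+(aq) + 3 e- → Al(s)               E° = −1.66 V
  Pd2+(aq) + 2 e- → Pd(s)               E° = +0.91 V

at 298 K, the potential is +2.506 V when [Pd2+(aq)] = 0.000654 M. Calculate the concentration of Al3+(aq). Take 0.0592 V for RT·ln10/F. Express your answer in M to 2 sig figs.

Pd²⁺/Pd is the cathode (higher E°); E°cell = +0.91 − (−1.66) = +2.57 V with n = 6.
From the Nernst equation, log Q = n(E° − E)/0.0592 = 6·(+2.57 − (+2.506))/0.0592 = 6.486.
Balancing electrons gives 3 Pd2+(aq) + 2 Al(s) → 3 Pd(s) + 2 Al3+(aq); thus Q = [Al3+(aq)]^2 / [Pd2+(aq)]^3.
Substituting the known concentrations and solving, log [Al3+(aq)] = −1.534 and [Al3+(aq)] = 0.029 M.

0.029 M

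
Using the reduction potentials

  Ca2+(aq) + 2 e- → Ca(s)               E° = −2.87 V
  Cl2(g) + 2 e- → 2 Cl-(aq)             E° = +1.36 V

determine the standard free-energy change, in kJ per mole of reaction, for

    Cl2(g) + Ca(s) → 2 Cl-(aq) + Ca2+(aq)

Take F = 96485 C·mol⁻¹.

−816 kJ/mol

In the reaction as written Cl2(g) is reduced, so the Cl₂/Cl⁻ couple is the cathode and Ca²⁺/Ca is the anode.
E°cell = +1.36 − (−2.87) = +4.23 V; balancing electrons gives n = 2.
ΔG° = −nFE°cell = −(2)(96485)(+4.23) J/mol = −816 kJ/mol.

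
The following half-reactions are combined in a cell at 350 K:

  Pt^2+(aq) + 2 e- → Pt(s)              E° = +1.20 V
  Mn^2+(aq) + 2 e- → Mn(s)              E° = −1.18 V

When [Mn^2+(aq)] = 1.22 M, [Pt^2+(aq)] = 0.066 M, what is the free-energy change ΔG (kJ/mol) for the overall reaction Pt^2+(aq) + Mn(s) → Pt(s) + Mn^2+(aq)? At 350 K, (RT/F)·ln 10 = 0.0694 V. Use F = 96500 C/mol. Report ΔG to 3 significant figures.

With Pt²⁺/Pt reduced at the cathode, E°cell = +1.20 − (−1.18) = +2.38 V and n = 2.
The reaction quotient is [Mn^2+(aq)] / [Pt^2+(aq)] = 18.5; by Nernst, E = +2.38 − (0.0694/2)(1.267) = +2.3360 V.
ΔG = −nFE = −(2)(96500)(+2.3360) J/mol = −451 kJ/mol.

−451 kJ/mol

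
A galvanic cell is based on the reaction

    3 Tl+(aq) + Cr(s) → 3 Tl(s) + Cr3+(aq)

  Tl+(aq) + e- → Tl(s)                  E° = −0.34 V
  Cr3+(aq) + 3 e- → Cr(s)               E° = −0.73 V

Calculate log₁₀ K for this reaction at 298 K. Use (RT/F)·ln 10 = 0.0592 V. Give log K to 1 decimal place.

The Tl⁺/Tl couple is reduced (cathode); E°cell = −0.34 − (−0.73) = +0.39 V with n = 3.
At equilibrium E = 0, so log K = nE°cell / 0.0592 = (3)(+0.39) / 0.0592 = 19.8.

log K = 19.8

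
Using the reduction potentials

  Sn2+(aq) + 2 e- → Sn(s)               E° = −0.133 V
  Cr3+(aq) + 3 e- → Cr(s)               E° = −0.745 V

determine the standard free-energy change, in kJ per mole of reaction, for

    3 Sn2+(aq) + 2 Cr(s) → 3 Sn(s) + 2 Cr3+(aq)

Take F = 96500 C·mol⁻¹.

In the reaction as written Sn2+(aq) is reduced, so the Sn²⁺/Sn couple is the cathode and Cr³⁺/Cr is the anode.
E°cell = −0.133 − (−0.745) = +0.612 V; balancing electrons gives n = 6.
ΔG° = −nFE°cell = −(6)(96500)(+0.612) J/mol = −354 kJ/mol.

−354 kJ/mol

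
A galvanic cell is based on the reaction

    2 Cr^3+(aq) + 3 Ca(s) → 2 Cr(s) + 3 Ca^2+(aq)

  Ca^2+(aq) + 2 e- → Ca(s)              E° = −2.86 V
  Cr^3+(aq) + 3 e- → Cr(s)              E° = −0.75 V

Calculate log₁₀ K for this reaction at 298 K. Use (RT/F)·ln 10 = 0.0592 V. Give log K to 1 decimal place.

log K = 213.9

The Cr³⁺/Cr couple is reduced (cathode); E°cell = −0.75 − (−2.86) = +2.11 V with n = 6.
At equilibrium E = 0, so log K = nE°cell / 0.0592 = (6)(+2.11) / 0.0592 = 213.9.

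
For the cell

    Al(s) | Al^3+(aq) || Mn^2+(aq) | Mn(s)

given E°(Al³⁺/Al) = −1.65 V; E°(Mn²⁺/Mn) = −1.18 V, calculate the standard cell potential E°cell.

By convention the left-hand electrode in cell notation is the anode (oxidation) and the right-hand electrode is the cathode (reduction).
E°cell = E°(right) − E°(left) = −1.18 − (−1.65) = +0.47 V.

+0.47 V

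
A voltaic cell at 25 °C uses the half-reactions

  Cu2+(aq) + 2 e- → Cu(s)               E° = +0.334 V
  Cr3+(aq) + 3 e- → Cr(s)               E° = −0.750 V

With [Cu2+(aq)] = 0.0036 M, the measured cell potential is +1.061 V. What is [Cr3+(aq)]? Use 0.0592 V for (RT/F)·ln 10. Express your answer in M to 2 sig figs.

Cu²⁺/Cu is the cathode (higher E°); E°cell = +0.334 − (−0.750) = +1.084 V with n = 6.
Rearranging E = E° − (0.0592/n)·log Q gives log Q = 6(+1.084 − (+1.061))/0.0592 = 2.331.
For 3 Cu2+(aq) + 2 Cr(s) → 3 Cu(s) + 2 Cr3+(aq), the reaction quotient is Q = [Cr3+(aq)]^2 / [Cu2+(aq)]^3.
Solving for the unknown gives log [Cr3+(aq)] = −2.500, so [Cr3+(aq)] ≈ 0.0032 M.

0.0032 M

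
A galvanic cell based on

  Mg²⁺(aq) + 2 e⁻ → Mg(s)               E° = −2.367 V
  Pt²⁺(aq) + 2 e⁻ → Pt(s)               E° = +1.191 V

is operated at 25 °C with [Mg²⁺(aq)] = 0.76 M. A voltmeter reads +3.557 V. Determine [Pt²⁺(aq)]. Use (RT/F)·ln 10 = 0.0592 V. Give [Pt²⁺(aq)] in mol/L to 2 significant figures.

0.70 M

With Pt²⁺/Pt at the cathode and Mg²⁺/Mg at the anode, E°cell = +1.191 − (−2.367) = +3.558 V (n = 2).
Rearranging E = E° − (0.0592/n)·log Q gives log Q = 2(+3.558 − (+3.557))/0.0592 = 0.034.
Balancing electrons gives Pt²⁺(aq) + Mg(s) → Pt(s) + Mg²⁺(aq); thus Q = [Mg²⁺(aq)] / [Pt²⁺(aq)].
Solving for the unknown gives log [Pt²⁺(aq)] = −0.153, so [Pt²⁺(aq)] ≈ 0.70 M.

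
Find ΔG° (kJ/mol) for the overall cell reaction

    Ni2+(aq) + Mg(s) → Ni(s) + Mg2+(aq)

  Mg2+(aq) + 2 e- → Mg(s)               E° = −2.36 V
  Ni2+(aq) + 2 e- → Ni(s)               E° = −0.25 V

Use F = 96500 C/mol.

−407 kJ/mol

In the reaction as written Ni2+(aq) is reduced, so the Ni²⁺/Ni couple is the cathode and Mg²⁺/Mg is the anode.
E°cell = −0.25 − (−2.36) = +2.11 V; balancing electrons gives n = 2.
ΔG° = −nFE°cell = −(2)(96500)(+2.11) J/mol = −407 kJ/mol.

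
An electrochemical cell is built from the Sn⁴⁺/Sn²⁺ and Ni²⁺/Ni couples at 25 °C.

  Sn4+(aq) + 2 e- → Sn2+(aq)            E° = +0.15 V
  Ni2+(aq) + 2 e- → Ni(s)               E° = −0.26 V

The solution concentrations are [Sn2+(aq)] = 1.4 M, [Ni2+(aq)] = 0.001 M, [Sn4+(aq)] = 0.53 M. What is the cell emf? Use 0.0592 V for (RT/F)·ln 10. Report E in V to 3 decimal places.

+0.486 V

Since E°(Sn⁴⁺/Sn²⁺) > E°(Ni²⁺/Ni), Sn⁴⁺/Sn²⁺ serves as the cathode.
The standard potential is +0.15 − (−0.26) = +0.41 V and the balanced reaction transfers n = 2 electrons.
For the overall reaction Sn4+(aq) + Ni(s) → Sn2+(aq) + Ni2+(aq), Q = ([Sn2+(aq)]·[Ni2+(aq)]) / [Sn4+(aq)] = 0.00264, giving log Q = −2.578.
By the Nernst equation, E = +0.41 − (0.0592/2)·(−2.578) = +0.486 V.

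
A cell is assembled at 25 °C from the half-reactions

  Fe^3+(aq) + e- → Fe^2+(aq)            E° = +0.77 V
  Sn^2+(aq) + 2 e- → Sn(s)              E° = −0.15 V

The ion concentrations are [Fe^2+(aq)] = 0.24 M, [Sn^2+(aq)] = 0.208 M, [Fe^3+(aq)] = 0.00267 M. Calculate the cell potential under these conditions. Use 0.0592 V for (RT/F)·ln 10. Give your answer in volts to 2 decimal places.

+0.82 V

Fe³⁺/Fe²⁺ is reduced (cathode, E° = +0.77 V) and Sn²⁺/Sn is oxidized (anode).
E°cell = +0.77 − (−0.15) = +0.92 V, with n = 2 electrons transferred.
The balanced reaction is 2 Fe^3+(aq) + Sn(s) → 2 Fe^2+(aq) + Sn^2+(aq), so Q = ([Fe^2+(aq)]^2·[Sn^2+(aq)]) / [Fe^3+(aq)]^2 = 1.68×10^3 and log Q = 3.225.
E = E° − (0.0592/n)·log Q = +0.92 − (0.0592/2)(3.225) = +0.82 V.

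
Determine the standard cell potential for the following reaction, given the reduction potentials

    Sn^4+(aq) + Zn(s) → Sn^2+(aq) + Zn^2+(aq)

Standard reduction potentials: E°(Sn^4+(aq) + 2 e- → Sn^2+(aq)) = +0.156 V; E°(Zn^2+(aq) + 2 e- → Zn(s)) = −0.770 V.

+0.926 V

Sn^4+(aq) gains electrons, so the Sn⁴⁺/Sn²⁺ couple is the cathode; the Zn²⁺/Zn couple is the anode.
E°cell = E°(cathode) − E°(anode) = +0.156 − (−0.770) = +0.926 V.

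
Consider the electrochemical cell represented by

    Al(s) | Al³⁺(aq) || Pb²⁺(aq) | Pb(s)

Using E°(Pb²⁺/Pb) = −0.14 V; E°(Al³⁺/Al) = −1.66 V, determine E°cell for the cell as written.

By convention the left-hand electrode in cell notation is the anode (oxidation) and the right-hand electrode is the cathode (reduction).
E°cell = E°(right) − E°(left) = −0.14 − (−1.66) = +1.52 V.

+1.52 V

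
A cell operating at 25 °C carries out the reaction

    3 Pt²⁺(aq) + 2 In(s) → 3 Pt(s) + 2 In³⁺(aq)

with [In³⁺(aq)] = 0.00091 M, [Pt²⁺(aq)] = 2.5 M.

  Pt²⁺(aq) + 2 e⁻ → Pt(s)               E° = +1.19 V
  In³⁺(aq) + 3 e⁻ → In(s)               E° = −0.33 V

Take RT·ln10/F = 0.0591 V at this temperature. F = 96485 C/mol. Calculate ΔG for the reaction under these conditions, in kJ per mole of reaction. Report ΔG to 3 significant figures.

−921 kJ/mol

E°cell = +1.19 − (−0.33) = +1.52 V; the balanced reaction transfers n = 6 electrons.
The reaction quotient is [In³⁺(aq)]^2 / [Pt²⁺(aq)]^3 = 5.3×10^−8; by Nernst, E = +1.52 − (0.0591/6)(−7.276) = +1.5917 V.
Then ΔG = −nFE = −6 × 96485 × +1.5917 J/mol = −921 kJ/mol.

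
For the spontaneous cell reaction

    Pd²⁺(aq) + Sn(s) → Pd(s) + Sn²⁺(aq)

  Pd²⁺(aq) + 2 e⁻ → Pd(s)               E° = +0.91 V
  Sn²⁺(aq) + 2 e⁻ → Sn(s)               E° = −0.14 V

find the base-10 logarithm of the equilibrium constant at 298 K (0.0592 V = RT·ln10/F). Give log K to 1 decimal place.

The Pd²⁺/Pd couple is reduced (cathode); E°cell = +0.91 − (−0.14) = +1.05 V with n = 2.
At equilibrium E = 0, so log K = nE°cell / 0.0592 = (2)(+1.05) / 0.0592 = 35.5.

log K = 35.5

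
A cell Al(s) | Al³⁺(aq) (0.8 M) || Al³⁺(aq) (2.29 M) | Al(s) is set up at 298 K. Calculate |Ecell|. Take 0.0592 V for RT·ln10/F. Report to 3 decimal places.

For a concentration cell E°cell = 0, since both electrodes use the same couple.
The compartment with the higher Al³⁺(aq) concentration (2.29 M) acts as the cathode; ions are reduced there and produced at the dilute (0.8 M) anode.
With n = 3, Ecell = −(0.0592/3)·log([dilute]/[conc]) = −(0.0592/3)·log(0.8/2.29) = +0.009 V.

0.009 V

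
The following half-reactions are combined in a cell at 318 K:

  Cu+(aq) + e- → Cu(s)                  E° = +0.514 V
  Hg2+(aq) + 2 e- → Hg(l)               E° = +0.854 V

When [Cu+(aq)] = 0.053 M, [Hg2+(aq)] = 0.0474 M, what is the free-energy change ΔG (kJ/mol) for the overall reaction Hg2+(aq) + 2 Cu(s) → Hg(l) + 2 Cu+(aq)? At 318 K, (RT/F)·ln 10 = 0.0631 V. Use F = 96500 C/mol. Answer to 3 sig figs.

E°cell = +0.854 − (+0.514) = +0.340 V; the balanced reaction transfers n = 2 electrons.
The reaction quotient is [Cu+(aq)]^2 / [Hg2+(aq)] = 0.0593; by Nernst, E = +0.340 − (0.0631/2)(−1.227) = +0.3787 V.
ΔG = −nFE = −(2)(96500)(+0.3787) J/mol = −73.1 kJ/mol.

−73.1 kJ/mol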